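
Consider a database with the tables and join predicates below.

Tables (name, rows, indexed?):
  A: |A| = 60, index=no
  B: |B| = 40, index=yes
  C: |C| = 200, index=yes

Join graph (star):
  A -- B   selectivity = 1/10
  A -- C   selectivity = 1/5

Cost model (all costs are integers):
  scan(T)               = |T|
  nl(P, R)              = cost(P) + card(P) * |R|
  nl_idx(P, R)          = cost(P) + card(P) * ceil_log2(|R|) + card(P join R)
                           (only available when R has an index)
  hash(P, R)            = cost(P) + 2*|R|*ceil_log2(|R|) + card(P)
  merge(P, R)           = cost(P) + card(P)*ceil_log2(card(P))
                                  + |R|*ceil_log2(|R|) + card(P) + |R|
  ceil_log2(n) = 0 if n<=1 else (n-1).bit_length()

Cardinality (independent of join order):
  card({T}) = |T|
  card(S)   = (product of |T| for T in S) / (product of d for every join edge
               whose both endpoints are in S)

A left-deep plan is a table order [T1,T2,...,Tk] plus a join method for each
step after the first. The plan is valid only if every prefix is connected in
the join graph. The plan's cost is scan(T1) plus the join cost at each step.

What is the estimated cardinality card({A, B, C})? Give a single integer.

9600

Tables in S: A(60), B(40), C(200)
Edges inside S: A-B(d=10), A-C(d=5)
numerator = 60 * 40 * 200 = 480000
denominator = 10 * 5 = 50
card(S) = 480000 / 50 = 9600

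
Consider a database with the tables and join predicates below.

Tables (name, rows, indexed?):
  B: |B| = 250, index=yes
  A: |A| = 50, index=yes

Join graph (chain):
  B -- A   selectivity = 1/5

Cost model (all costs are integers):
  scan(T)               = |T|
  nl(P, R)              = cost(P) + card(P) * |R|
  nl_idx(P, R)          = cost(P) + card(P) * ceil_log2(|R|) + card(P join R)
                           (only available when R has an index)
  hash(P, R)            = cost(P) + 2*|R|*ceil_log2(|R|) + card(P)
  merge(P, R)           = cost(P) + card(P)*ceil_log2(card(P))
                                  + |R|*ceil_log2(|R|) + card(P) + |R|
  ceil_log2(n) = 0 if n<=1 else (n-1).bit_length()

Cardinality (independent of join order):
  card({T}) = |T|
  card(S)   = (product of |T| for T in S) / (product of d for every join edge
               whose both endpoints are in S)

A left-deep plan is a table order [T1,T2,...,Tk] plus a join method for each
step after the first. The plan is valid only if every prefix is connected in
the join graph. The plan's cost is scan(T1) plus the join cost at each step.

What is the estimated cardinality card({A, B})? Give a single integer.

Tables in S: A(50), B(250)
Edges inside S: B-A(d=5)
numerator = 50 * 250 = 12500
denominator = 5 = 5
card(S) = 12500 / 5 = 2500

2500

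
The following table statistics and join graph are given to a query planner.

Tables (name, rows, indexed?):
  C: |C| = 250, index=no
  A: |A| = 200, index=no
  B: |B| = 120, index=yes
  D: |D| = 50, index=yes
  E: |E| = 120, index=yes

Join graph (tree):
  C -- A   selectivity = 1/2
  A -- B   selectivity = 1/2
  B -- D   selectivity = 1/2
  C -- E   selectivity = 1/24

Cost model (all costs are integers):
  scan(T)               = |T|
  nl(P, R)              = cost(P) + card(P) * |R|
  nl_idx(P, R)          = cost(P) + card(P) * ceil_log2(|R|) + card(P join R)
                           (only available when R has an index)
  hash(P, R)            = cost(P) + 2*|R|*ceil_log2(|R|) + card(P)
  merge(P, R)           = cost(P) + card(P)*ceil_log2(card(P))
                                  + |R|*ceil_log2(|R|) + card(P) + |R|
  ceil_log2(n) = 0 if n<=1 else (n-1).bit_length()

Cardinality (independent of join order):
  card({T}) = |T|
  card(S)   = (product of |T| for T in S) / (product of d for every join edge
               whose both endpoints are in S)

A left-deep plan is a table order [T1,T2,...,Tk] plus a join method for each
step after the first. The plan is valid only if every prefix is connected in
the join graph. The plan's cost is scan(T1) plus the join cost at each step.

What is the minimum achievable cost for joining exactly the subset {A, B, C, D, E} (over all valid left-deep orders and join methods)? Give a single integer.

Selinger DP over subsets of {A,B,C,D,E}:
  {C}: scan cost=250, card=250
  {A}: scan cost=200, card=200
  {B}: scan cost=120, card=120
  {D}: scan cost=50, card=50
  {E}: scan cost=120, card=120
  {AC}: card=25000; try (A,hash)→3700, (C,merge)→4250, (A,merge)→4300, (C,hash)→4400, (C,nl)→50200, (A,nl)→50250; best=3700 via (A,hash)
  {CE}: card=1250; try (E,hash)→2180, (E,nl_idx)→3250, (C,merge)→3330, (E,merge)→3460, (C,hash)→4240, (C,nl)→30120 …(+1); best=2180 via (E,hash)
  {AB}: card=12000; try (B,hash)→2080, (A,merge)→2880, (B,merge)→2960, (A,hash)→3440, (B,nl_idx)→13600, (A,nl)→24120 …(+1); best=2080 via (B,hash)
  {BD}: card=3000; try (D,hash)→840, (B,merge)→1360, (D,merge)→1430, (B,hash)→1780, (B,nl_idx)→3400, (D,nl_idx)→3840 …(+2); best=840 via (D,hash)
  {ABC}: card=1500000; try (C,hash)→18080, (B,hash)→30380, (C,merge)→184330, (B,merge)→404660, (B,nl_idx)→1678700, (C,nl)→3002080 …(+1); best=18080 via (C,hash)
  {ACE}: card=125000; try (A,hash)→6630, (A,merge)→18980, (E,hash)→30380, (A,nl)→252180, (E,nl_idx)→303700, (E,merge)→404660 …(+1); best=6630 via (A,hash)
  {ABD}: card=300000; try (A,hash)→7040, (D,hash)→14680, (A,merge)→41640, (D,merge)→182430, (D,nl_idx)→374080, (A,nl)→600840 …(+1); best=7040 via (A,hash)
  {ABCD}: card=37500000; try (C,hash)→311040, (D,hash)→1518680, (C,merge)→6009290, (D,merge)→33018430, (D,nl_idx)→46518080, (C,nl)→75007040 …(+1); best=311040 via (C,hash)
  {ABCE}: card=7500000; try (B,hash)→133310, (E,hash)→1519760, (B,merge)→2257590, (B,nl_idx)→8381630, (B,nl)→15006630, (E,nl_idx)→18018080 …(+2); best=133310 via (B,hash)
  {ABCDE}: card=187500000; try (D,hash)→7633910, (E,hash)→37812720, (D,merge)→180133660, (D,nl_idx)→232633310, (D,nl)→375133310, (E,nl_idx)→450311040 …(+2); best=7633910 via (D,hash)

7633910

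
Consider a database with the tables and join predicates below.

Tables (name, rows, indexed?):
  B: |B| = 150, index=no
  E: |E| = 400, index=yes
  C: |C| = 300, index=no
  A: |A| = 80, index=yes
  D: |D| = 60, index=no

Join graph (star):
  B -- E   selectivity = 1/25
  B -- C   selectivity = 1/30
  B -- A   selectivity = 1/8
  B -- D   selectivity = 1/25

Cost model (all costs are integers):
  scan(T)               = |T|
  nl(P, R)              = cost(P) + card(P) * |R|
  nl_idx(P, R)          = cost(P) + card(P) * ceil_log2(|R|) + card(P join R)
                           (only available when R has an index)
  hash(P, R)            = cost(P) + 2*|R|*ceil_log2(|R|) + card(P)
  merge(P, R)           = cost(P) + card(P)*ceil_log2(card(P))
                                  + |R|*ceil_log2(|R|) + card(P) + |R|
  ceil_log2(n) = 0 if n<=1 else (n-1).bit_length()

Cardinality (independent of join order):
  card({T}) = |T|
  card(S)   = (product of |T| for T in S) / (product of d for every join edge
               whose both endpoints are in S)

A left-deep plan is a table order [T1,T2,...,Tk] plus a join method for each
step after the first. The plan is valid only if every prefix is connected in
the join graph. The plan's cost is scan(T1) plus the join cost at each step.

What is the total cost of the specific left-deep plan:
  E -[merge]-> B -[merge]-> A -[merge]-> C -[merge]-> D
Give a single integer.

4985010

step 1: scan E: cost=400, card=400
step 2: join B via merge
    card(P join B) = 400*150/(25) = 2400
    cost = 400 + 400*9 + 150*8 + 400 + 150 = 5750
step 3: join A via merge
    card(P join A) = 2400*80/(8) = 24000
    cost = 5750 + 2400*12 + 80*7 + 2400 + 80 = 37590
step 4: join C via merge
    card(P join C) = 24000*300/(30) = 240000
    cost = 37590 + 24000*15 + 300*9 + 24000 + 300 = 424590
step 5: join D via merge
    card(P join D) = 240000*60/(25) = 576000
    cost = 424590 + 240000*18 + 60*6 + 240000 + 60 = 4985010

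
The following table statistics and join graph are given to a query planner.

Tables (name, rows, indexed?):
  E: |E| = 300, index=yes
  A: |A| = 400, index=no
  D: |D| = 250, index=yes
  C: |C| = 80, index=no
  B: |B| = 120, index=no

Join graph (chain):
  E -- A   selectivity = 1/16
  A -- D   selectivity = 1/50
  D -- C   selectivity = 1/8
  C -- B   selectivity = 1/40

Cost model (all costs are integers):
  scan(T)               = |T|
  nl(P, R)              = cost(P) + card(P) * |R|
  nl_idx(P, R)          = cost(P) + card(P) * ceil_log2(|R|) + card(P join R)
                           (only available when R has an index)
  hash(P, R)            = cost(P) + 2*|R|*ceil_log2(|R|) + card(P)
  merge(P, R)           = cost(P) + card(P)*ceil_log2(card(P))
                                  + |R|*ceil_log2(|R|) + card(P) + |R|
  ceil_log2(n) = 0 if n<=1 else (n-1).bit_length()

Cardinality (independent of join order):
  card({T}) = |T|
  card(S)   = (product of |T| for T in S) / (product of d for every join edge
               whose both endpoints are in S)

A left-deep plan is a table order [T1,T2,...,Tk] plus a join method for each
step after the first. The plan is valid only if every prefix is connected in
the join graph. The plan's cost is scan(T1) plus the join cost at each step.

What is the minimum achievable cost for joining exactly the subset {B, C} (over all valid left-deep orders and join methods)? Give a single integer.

1360

Selinger DP over subsets of {B,C}:
  {C}: scan cost=80, card=80
  {B}: scan cost=120, card=120
  {BC}: card=240; try (C,hash)→1360, (B,merge)→1680, (C,merge)→1720, (B,hash)→1840, (B,nl)→9680, (C,nl)→9720; best=1360 via (C,hash)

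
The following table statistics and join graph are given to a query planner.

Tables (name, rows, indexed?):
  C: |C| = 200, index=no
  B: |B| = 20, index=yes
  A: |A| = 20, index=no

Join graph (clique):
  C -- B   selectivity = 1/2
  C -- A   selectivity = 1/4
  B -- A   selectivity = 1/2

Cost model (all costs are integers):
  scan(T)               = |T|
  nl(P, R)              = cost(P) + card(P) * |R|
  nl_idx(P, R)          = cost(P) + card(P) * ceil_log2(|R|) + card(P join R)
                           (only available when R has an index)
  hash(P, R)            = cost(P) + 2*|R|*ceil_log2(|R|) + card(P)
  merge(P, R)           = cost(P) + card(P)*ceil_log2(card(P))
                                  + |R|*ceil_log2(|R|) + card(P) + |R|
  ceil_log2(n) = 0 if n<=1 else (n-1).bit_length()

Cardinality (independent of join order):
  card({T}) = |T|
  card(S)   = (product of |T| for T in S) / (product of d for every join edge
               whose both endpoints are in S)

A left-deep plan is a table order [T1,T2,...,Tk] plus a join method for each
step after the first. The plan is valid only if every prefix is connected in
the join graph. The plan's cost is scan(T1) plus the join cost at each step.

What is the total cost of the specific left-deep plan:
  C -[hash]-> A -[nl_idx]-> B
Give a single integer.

10600

step 1: scan C: cost=200, card=200
step 2: join A via hash
    card(P join A) = 200*20/(4) = 1000
    cost = 200 + 2*20*5 + 200 = 600
step 3: join B via nl_idx
    card(P join B) = 1000*20/(2*2) = 5000
    cost = 600 + 1000*5 + 5000 = 10600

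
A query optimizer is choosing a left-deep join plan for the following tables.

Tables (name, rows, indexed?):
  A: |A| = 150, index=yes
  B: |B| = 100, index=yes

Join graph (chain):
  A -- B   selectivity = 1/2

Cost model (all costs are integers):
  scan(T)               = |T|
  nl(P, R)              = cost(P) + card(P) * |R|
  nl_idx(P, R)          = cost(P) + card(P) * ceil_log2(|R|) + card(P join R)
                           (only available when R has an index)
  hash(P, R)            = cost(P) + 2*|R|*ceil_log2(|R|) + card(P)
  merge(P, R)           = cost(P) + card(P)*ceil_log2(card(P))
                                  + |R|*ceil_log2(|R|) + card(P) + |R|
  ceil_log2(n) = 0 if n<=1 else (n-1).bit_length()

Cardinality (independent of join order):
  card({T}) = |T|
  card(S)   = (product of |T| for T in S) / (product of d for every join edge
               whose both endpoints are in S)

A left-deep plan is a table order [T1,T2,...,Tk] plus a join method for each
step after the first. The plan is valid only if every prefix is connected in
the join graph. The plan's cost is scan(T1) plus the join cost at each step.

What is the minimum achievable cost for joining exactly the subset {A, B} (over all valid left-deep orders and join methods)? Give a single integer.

1700

Selinger DP over subsets of {A,B}:
  {A}: scan cost=150, card=150
  {B}: scan cost=100, card=100
  {AB}: card=7500; try (B,hash)→1700, (A,merge)→2250, (B,merge)→2300, (A,hash)→2600, (A,nl_idx)→8400, (B,nl_idx)→8700 …(+2); best=1700 via (B,hash)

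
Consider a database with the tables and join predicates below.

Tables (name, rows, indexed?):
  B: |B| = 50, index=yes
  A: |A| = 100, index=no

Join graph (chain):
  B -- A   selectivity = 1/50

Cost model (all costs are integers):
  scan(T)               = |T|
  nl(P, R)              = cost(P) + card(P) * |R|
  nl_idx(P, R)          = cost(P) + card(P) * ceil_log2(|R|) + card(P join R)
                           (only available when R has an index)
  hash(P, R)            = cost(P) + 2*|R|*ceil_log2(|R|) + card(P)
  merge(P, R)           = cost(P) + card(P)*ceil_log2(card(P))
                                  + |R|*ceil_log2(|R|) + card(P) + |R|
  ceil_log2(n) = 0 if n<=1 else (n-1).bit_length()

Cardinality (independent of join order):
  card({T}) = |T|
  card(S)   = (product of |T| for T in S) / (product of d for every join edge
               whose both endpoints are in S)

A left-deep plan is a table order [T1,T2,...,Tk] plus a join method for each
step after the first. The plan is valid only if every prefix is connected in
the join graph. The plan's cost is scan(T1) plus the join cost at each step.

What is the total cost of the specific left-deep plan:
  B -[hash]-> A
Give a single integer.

step 1: scan B: cost=50, card=50
step 2: join A via hash
    card(P join A) = 50*100/(50) = 100
    cost = 50 + 2*100*7 + 50 = 1500

1500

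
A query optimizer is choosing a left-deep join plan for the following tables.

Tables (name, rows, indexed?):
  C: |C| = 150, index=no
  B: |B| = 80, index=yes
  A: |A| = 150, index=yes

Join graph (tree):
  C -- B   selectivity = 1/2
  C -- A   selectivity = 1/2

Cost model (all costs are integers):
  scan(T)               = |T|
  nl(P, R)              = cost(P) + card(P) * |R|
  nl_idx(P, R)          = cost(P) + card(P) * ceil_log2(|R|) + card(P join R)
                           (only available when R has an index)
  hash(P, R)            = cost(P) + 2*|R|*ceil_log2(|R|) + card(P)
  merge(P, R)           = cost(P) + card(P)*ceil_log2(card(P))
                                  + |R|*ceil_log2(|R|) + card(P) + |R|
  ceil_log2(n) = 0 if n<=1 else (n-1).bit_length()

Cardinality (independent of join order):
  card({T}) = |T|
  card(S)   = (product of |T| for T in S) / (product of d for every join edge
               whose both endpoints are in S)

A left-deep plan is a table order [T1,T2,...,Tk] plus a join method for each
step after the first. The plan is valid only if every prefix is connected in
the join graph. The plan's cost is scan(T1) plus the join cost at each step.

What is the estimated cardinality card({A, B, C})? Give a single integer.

Tables in S: A(150), B(80), C(150)
Edges inside S: C-B(d=2), C-A(d=2)
numerator = 150 * 80 * 150 = 1800000
denominator = 2 * 2 = 4
card(S) = 1800000 / 4 = 450000

450000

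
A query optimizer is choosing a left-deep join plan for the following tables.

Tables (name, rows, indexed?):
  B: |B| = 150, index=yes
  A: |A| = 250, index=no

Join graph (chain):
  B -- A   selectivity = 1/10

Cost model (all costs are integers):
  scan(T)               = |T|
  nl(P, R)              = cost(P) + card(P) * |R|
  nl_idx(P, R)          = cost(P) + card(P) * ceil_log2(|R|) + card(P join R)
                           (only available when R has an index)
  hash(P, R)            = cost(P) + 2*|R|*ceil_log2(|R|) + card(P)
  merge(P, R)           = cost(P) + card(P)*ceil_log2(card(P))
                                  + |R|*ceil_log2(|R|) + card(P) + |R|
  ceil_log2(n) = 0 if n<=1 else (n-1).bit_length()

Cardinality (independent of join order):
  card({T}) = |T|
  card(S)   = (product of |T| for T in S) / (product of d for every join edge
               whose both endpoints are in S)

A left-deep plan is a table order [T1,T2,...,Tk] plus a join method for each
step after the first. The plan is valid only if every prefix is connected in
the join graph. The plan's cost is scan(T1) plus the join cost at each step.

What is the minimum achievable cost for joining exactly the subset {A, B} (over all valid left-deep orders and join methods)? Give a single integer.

Selinger DP over subsets of {A,B}:
  {B}: scan cost=150, card=150
  {A}: scan cost=250, card=250
  {AB}: card=3750; try (B,hash)→2900, (A,merge)→3750, (B,merge)→3850, (A,hash)→4300, (B,nl_idx)→6000, (A,nl)→37650 …(+1); best=2900 via (B,hash)

2900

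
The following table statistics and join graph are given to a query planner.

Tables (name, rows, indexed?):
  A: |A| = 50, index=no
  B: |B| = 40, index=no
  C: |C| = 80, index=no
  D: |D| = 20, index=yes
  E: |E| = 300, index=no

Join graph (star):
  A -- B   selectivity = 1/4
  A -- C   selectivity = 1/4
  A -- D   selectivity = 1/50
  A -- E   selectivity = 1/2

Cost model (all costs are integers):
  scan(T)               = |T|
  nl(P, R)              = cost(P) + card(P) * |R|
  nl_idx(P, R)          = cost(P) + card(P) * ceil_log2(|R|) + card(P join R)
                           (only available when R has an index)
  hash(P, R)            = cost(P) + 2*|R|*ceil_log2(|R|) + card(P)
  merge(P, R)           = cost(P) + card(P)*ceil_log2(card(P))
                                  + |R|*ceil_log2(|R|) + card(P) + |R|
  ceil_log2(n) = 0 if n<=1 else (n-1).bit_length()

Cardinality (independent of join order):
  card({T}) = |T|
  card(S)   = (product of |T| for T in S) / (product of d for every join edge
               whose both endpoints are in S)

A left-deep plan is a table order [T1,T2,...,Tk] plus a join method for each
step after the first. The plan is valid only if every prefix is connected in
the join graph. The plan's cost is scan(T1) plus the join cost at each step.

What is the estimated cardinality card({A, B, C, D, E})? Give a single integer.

600000

Tables in S: A(50), B(40), C(80), D(20), E(300)
Edges inside S: A-B(d=4), A-C(d=4), A-D(d=50), A-E(d=2)
numerator = 50 * 40 * 80 * 20 * 300 = 960000000
denominator = 4 * 4 * 50 * 2 = 1600
card(S) = 960000000 / 1600 = 600000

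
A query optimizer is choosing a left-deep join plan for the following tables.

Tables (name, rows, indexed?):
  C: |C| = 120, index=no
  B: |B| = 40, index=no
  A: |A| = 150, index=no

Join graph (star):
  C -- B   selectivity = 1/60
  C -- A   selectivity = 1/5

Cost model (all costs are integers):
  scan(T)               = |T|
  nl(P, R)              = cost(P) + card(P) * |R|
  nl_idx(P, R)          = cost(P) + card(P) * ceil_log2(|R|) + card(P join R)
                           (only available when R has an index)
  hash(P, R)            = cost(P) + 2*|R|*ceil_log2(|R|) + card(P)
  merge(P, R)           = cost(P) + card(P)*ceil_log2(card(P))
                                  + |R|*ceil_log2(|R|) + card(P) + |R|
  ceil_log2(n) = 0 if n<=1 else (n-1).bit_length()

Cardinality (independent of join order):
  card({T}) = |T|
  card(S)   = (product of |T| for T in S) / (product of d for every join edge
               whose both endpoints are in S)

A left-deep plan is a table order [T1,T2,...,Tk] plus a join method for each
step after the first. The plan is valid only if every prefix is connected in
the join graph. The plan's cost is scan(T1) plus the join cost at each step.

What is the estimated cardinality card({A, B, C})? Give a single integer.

Tables in S: A(150), B(40), C(120)
Edges inside S: C-B(d=60), C-A(d=5)
numerator = 150 * 40 * 120 = 720000
denominator = 60 * 5 = 300
card(S) = 720000 / 300 = 2400

2400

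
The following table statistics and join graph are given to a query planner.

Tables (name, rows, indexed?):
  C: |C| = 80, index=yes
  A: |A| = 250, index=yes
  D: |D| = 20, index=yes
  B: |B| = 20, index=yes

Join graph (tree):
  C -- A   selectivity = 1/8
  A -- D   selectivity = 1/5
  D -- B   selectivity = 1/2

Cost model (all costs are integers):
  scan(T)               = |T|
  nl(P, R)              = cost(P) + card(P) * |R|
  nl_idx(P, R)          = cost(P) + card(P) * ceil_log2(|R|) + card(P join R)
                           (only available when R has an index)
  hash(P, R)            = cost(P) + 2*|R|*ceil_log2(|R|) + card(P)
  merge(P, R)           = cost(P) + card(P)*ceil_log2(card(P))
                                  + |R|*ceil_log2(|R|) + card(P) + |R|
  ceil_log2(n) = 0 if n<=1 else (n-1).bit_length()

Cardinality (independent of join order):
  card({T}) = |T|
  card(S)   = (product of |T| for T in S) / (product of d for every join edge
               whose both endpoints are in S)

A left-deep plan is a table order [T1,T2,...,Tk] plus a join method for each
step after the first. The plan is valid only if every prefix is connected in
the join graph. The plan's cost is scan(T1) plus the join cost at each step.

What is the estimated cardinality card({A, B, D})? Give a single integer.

10000

Tables in S: A(250), B(20), D(20)
Edges inside S: A-D(d=5), D-B(d=2)
numerator = 250 * 20 * 20 = 100000
denominator = 5 * 2 = 10
card(S) = 100000 / 10 = 10000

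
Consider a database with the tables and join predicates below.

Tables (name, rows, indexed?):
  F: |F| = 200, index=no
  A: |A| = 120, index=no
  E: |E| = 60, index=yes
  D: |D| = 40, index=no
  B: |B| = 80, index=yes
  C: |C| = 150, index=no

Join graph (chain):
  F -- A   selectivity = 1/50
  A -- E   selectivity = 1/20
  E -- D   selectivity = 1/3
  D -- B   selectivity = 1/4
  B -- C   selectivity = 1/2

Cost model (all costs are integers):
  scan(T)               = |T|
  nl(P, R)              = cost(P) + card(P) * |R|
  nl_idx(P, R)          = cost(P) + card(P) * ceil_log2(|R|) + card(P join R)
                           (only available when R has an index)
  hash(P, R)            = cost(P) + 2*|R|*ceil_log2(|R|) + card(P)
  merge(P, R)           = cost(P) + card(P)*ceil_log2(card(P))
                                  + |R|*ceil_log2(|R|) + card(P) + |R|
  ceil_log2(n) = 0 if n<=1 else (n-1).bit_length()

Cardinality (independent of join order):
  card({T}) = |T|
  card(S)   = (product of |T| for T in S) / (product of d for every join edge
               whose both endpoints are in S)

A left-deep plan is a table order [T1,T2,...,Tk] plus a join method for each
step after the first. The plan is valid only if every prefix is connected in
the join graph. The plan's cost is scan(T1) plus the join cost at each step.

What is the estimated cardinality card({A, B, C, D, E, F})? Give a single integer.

28800000

Tables in S: A(120), B(80), C(150), D(40), E(60), F(200)
Edges inside S: F-A(d=50), A-E(d=20), E-D(d=3), D-B(d=4), B-C(d=2)
numerator = 120 * 80 * 150 * 40 * 60 * 200 = 691200000000
denominator = 50 * 20 * 3 * 4 * 2 = 24000
card(S) = 691200000000 / 24000 = 28800000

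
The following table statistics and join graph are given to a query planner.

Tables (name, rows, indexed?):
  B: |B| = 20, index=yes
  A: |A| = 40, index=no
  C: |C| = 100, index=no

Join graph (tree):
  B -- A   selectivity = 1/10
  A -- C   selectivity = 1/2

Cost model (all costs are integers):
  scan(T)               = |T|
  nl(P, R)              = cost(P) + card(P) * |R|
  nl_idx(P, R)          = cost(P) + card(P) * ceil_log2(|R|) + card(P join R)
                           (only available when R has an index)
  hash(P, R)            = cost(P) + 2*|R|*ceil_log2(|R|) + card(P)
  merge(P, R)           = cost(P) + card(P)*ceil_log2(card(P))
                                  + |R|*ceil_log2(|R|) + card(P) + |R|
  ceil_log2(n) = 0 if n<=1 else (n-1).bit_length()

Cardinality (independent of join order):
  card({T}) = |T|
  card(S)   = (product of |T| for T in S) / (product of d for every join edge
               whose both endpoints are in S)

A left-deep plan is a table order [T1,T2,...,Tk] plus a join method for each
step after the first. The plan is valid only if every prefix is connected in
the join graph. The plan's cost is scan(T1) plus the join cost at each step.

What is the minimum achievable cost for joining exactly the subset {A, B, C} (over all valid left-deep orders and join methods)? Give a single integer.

Selinger DP over subsets of {A,B,C}:
  {B}: scan cost=20, card=20
  {A}: scan cost=40, card=40
  {C}: scan cost=100, card=100
  {AB}: card=80; try (B,hash)→280, (B,nl_idx)→320, (A,merge)→420, (B,merge)→440, (A,hash)→520, (A,nl)→820 …(+1); best=280 via (B,hash)
  {AC}: card=2000; try (A,hash)→680, (C,merge)→1120, (A,merge)→1180, (C,hash)→1480, (C,nl)→4040, (A,nl)→4100; best=680 via (A,hash)
  {ABC}: card=4000; try (C,merge)→1720, (C,hash)→1760, (B,hash)→2880, (C,nl)→8280, (B,nl_idx)→14680, (B,merge)→24800 …(+1); best=1720 via (C,merge)

1720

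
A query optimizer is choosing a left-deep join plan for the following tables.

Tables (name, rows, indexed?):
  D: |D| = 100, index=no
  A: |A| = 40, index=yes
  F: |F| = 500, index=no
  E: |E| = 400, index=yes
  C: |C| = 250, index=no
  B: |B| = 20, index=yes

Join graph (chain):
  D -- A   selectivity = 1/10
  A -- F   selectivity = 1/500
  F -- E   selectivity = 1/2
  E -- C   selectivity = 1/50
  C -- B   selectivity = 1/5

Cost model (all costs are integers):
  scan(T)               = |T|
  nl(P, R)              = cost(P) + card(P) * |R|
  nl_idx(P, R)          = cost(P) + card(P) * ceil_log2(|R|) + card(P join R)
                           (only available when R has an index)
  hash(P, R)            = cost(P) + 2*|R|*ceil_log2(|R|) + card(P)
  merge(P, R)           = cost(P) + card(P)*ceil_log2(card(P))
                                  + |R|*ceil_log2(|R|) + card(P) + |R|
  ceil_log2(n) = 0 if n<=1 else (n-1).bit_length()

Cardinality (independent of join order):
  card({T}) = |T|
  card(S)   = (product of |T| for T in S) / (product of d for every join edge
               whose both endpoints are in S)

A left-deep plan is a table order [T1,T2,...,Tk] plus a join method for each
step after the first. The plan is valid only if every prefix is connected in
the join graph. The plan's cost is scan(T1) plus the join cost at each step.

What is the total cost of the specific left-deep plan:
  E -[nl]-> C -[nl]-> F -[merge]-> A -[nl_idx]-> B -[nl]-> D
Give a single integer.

27460680

step 1: scan E: cost=400, card=400
step 2: join C via nl
    card(P join C) = 400*250/(50) = 2000
    cost = 400 + 400*250 = 100400
step 3: join F via nl
    card(P join F) = 2000*500/(2) = 500000
    cost = 100400 + 2000*500 = 1100400
step 4: join A via merge
    card(P join A) = 500000*40/(500) = 40000
    cost = 1100400 + 500000*19 + 40*6 + 500000 + 40 = 11100680
step 5: join B via nl_idx
    card(P join B) = 40000*20/(5) = 160000
    cost = 11100680 + 40000*5 + 160000 = 11460680
step 6: join D via nl
    card(P join D) = 160000*100/(10) = 1600000
    cost = 11460680 + 160000*100 = 27460680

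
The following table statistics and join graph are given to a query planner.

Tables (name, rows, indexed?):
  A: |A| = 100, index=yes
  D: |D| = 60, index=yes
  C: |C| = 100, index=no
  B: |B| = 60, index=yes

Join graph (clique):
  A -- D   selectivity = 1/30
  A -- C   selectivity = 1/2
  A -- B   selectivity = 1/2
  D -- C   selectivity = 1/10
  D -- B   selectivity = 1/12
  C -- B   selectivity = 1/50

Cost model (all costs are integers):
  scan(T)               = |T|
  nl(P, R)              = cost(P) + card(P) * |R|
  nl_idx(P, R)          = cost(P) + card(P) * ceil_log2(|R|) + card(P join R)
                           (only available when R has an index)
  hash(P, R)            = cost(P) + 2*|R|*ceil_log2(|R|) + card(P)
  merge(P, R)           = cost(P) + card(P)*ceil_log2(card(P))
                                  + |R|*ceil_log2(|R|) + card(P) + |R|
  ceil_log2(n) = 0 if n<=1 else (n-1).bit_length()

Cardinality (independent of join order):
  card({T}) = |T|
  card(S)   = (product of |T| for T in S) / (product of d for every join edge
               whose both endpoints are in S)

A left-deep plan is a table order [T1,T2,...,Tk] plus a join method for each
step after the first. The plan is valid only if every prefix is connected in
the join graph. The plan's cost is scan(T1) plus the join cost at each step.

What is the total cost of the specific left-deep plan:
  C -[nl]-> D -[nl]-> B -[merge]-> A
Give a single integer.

43320

step 1: scan C: cost=100, card=100
step 2: join D via nl
    card(P join D) = 100*60/(10) = 600
    cost = 100 + 100*60 = 6100
step 3: join B via nl
    card(P join B) = 600*60/(12*50) = 60
    cost = 6100 + 600*60 = 42100
step 4: join A via merge
    card(P join A) = 60*100/(30*2*2) = 50
    cost = 42100 + 60*6 + 100*7 + 60 + 100 = 43320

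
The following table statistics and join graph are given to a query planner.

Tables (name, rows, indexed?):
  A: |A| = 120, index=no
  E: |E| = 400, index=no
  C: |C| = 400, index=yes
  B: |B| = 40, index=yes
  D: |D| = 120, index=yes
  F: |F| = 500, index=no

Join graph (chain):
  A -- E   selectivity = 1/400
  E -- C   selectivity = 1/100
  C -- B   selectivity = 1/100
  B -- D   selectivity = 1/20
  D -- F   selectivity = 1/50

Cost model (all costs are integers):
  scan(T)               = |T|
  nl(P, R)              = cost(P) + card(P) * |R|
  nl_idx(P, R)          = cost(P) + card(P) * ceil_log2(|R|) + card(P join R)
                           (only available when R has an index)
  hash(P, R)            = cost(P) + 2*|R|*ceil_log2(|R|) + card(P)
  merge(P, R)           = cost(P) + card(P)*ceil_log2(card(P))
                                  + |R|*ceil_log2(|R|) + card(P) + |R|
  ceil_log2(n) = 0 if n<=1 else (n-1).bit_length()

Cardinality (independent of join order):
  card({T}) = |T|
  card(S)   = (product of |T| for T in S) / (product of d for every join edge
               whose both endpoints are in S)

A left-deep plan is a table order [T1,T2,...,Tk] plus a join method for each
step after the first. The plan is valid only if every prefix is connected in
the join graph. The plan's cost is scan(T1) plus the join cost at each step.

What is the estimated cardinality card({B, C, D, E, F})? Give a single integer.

38400

Tables in S: B(40), C(400), D(120), E(400), F(500)
Edges inside S: E-C(d=100), C-B(d=100), B-D(d=20), D-F(d=50)
numerator = 40 * 400 * 120 * 400 * 500 = 384000000000
denominator = 100 * 100 * 20 * 50 = 10000000
card(S) = 384000000000 / 10000000 = 38400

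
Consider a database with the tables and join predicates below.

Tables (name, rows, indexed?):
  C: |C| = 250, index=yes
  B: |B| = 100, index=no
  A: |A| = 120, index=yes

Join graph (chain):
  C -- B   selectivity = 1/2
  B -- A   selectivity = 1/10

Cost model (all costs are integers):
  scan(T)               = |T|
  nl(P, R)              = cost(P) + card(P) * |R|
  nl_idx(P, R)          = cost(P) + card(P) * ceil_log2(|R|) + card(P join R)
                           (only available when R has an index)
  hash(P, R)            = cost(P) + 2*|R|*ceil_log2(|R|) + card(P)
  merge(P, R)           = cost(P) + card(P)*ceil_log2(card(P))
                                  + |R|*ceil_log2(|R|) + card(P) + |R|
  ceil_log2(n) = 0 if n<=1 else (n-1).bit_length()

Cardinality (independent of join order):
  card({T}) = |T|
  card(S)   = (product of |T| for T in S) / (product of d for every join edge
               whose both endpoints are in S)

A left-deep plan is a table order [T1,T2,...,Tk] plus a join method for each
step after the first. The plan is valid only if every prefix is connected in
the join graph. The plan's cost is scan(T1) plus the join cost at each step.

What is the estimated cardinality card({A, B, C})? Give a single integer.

Tables in S: A(120), B(100), C(250)
Edges inside S: C-B(d=2), B-A(d=10)
numerator = 120 * 100 * 250 = 3000000
denominator = 2 * 10 = 20
card(S) = 3000000 / 20 = 150000

150000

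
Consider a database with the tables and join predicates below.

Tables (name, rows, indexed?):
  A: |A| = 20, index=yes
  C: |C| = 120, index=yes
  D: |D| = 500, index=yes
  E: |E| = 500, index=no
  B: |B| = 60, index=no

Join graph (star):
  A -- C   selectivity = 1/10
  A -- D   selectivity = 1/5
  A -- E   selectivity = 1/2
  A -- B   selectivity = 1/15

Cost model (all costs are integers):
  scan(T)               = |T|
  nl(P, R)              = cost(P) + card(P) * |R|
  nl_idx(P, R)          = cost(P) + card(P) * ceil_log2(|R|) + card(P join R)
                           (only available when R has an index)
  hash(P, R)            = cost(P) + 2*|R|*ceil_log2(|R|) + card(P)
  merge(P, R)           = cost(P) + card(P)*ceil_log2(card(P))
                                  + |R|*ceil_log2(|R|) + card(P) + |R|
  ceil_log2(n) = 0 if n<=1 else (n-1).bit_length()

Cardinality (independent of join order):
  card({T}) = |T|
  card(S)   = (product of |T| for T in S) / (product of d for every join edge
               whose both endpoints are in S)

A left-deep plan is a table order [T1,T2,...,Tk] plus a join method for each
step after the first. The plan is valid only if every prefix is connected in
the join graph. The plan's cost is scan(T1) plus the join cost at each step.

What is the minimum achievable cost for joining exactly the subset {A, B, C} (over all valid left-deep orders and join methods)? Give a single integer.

1360

Selinger DP over subsets of {A,B,C}:
  {A}: scan cost=20, card=20
  {C}: scan cost=120, card=120
  {B}: scan cost=60, card=60
  {AC}: card=240; try (C,nl_idx)→400, (A,hash)→440, (A,nl_idx)→960, (C,merge)→1100, (A,merge)→1200, (C,hash)→1720 …(+2); best=400 via (C,nl_idx)
  {AB}: card=80; try (A,hash)→320, (A,nl_idx)→440, (B,merge)→560, (A,merge)→600, (B,hash)→760, (B,nl)→1220 …(+1); best=320 via (A,hash)
  {ABC}: card=960; try (B,hash)→1360, (C,nl_idx)→1840, (C,merge)→1920, (C,hash)→2080, (B,merge)→2980, (C,nl)→9920 …(+1); best=1360 via (B,hash)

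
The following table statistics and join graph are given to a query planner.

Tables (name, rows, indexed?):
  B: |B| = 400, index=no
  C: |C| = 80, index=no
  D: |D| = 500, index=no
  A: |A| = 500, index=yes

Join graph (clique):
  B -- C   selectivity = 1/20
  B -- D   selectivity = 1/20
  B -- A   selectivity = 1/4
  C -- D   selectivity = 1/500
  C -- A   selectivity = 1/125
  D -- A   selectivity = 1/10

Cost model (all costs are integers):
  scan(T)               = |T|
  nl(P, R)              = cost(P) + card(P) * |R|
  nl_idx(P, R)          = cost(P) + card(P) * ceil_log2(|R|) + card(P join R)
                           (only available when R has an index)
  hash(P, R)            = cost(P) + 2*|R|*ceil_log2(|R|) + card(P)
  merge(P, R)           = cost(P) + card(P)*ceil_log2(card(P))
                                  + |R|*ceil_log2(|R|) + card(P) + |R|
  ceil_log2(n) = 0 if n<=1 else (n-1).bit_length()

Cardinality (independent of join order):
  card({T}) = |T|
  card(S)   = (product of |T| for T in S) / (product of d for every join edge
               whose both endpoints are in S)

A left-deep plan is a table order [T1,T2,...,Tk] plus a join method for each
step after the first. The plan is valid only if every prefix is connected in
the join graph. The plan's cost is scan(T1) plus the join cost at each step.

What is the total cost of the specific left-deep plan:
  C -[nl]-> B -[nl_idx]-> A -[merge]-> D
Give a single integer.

step 1: scan C: cost=80, card=80
step 2: join B via nl
    card(P join B) = 80*400/(20) = 1600
    cost = 80 + 80*400 = 32080
step 3: join A via nl_idx
    card(P join A) = 1600*500/(4*125) = 1600
    cost = 32080 + 1600*9 + 1600 = 48080
step 4: join D via merge
    card(P join D) = 1600*500/(20*500*10) = 8
    cost = 48080 + 1600*11 + 500*9 + 1600 + 500 = 72280

72280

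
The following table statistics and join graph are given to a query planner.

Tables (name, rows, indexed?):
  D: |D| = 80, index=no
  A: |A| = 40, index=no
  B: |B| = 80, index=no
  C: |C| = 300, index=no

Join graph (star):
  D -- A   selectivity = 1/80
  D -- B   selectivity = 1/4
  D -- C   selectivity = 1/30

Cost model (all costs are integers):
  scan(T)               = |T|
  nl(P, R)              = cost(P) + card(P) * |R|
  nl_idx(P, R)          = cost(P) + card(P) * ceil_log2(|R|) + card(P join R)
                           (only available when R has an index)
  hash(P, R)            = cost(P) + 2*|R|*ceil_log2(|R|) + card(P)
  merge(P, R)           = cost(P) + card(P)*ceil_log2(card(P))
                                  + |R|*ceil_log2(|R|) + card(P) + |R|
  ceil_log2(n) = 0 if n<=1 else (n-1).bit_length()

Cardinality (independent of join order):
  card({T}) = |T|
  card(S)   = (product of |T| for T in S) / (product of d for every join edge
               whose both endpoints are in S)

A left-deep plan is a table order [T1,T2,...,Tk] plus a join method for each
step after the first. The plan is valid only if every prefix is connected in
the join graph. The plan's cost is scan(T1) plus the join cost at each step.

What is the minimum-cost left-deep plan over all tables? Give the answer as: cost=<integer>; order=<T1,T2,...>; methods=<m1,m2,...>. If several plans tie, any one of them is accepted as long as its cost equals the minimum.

Selinger DP (subsets sized 1..n):
  {D}: scan cost=80, card=80
  {A}: scan cost=40, card=40
  {B}: scan cost=80, card=80
  {C}: scan cost=300, card=300
  {AD}: card=40; try (A,hash)→640, (D,merge)→960, (A,merge)→1000, (D,hash)→1200, (D,nl)→3240, (A,nl)→3280; best=640 via (A,hash)
  {BD}: card=1600; try (D,hash)→1280, (B,hash)→1280, (D,merge)→1360, (B,merge)→1360, (D,nl)→6480, (B,nl)→6480; best=1280 via (D,hash)
  {CD}: card=800; try (D,hash)→1720, (C,merge)→3720, (D,merge)→3940, (C,hash)→5560, (C,nl)→24080, (D,nl)→24300; best=1720 via (D,hash)
  {ABD}: card=800; try (B,merge)→1560, (B,hash)→1800, (A,hash)→3360, (B,nl)→3840, (A,merge)→20760, (A,nl)→65280; best=1560 via (B,merge)
  {ACD}: card=400; try (A,hash)→3000, (C,merge)→3920, (C,hash)→6080, (A,merge)→10800, (C,nl)→12640, (A,nl)→33720; best=3000 via (A,hash)
  {BCD}: card=16000; try (B,hash)→3640, (C,hash)→8280, (B,merge)→11160, (C,merge)→23480, (B,nl)→65720, (C,nl)→481280; best=3640 via (B,hash)
  {ABCD}: card=8000; try (B,hash)→4520, (B,merge)→7640, (C,hash)→7760, (C,merge)→13360, (A,hash)→20120, (B,nl)→35000 …(+3); best=4520 via (B,hash)

cost=4520; order=C,D,A,B; methods=hash,hash,hash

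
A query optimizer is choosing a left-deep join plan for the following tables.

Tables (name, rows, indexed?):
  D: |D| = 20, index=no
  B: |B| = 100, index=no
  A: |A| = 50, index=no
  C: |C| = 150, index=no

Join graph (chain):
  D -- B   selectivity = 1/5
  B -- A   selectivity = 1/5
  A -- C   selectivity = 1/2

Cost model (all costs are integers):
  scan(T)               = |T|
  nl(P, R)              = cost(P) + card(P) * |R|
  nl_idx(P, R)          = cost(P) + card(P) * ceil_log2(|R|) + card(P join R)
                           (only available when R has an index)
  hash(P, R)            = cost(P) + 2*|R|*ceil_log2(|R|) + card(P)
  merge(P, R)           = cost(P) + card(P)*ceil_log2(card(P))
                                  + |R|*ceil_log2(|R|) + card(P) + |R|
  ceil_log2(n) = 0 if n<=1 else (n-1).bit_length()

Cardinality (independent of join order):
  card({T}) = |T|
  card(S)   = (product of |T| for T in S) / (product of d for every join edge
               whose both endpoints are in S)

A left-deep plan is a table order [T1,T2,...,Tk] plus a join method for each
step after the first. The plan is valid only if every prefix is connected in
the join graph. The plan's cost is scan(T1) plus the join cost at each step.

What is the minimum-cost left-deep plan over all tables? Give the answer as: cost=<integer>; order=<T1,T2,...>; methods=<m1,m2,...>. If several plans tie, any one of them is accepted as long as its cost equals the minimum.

Selinger DP (subsets sized 1..n):
  {D}: scan cost=20, card=20
  {B}: scan cost=100, card=100
  {A}: scan cost=50, card=50
  {C}: scan cost=150, card=150
  {BD}: card=400; try (D,hash)→400, (B,merge)→940, (D,merge)→1020, (B,hash)→1440, (B,nl)→2020, (D,nl)→2100; best=400 via (D,hash)
  {AB}: card=1000; try (A,hash)→800, (B,merge)→1200, (A,merge)→1250, (B,hash)→1500, (B,nl)→5050, (A,nl)→5100; best=800 via (A,hash)
  {AC}: card=3750; try (A,hash)→900, (C,merge)→1750, (A,merge)→1850, (C,hash)→2500, (C,nl)→7550, (A,nl)→7650; best=900 via (A,hash)
  {ABD}: card=4000; try (A,hash)→1400, (D,hash)→2000, (A,merge)→4750, (D,merge)→11920, (A,nl)→20400, (D,nl)→20800; best=1400 via (A,hash)
  {ABC}: card=75000; try (C,hash)→4200, (B,hash)→6050, (C,merge)→13150, (B,merge)→50450, (C,nl)→150800, (B,nl)→375900; best=4200 via (C,hash)
  {ABCD}: card=300000; try (C,hash)→7800, (C,merge)→54750, (D,hash)→79400, (C,nl)→601400, (D,merge)→1354320, (D,nl)→1504200; best=7800 via (C,hash)

cost=7800; order=B,D,A,C; methods=hash,hash,hash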